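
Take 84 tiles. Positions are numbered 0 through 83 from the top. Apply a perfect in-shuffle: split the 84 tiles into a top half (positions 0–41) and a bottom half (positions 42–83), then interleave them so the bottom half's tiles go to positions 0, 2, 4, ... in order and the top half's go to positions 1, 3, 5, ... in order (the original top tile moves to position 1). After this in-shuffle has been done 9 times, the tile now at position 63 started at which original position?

Work backwards from position 63, undoing one in-shuffle at a time:
63 ← 31 ← 15 ← 7 ← 3 ← 1 ← 0 ← 42 ← 63 ← 31
So the tile now at position 63 started at position 31.

31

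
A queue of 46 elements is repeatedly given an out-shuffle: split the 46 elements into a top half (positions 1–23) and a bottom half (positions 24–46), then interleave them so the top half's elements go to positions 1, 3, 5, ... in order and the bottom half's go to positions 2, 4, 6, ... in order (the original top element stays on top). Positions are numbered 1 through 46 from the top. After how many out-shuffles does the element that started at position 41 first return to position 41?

6

Follow position 41 under repeated out-shuffles:
41 → 36 → 26 → 6 → 11 → 21 → 41
It first returns after 6 out-shuffles.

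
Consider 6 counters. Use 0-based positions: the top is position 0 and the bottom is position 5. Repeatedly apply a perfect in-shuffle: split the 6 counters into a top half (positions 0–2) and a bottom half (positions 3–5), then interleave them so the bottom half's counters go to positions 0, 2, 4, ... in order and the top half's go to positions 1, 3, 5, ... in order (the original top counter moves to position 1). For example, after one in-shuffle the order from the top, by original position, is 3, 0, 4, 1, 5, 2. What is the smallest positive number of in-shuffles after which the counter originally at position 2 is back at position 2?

Follow position 2 under repeated in-shuffles:
2 → 5 → 4 → 2
It first returns after 3 in-shuffles.

3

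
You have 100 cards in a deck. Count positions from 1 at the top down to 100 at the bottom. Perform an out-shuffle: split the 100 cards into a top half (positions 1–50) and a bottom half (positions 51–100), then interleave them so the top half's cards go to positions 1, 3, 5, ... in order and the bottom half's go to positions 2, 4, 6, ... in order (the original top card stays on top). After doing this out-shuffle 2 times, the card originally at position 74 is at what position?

Track the card's position through each out-shuffle:
74 → 48 → 95

95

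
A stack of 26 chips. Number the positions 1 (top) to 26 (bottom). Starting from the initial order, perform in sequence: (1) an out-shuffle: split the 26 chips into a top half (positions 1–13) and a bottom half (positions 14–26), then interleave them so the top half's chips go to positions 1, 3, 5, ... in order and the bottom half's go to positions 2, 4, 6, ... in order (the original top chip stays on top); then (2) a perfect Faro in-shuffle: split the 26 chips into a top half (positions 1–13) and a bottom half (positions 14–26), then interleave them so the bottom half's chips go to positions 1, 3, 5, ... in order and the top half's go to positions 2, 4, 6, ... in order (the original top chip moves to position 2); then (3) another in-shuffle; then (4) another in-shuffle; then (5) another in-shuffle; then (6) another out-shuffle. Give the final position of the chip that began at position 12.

8

Track the chip from position 12 forward through each operation:
  after op 1 (out-shuffle): 12 → 23
  after op 2 (in-shuffle): 23 → 19
  after op 3 (in-shuffle): 19 → 11
  after op 4 (in-shuffle): 11 → 22
  after op 5 (in-shuffle): 22 → 17
  after op 6 (out-shuffle): 17 → 8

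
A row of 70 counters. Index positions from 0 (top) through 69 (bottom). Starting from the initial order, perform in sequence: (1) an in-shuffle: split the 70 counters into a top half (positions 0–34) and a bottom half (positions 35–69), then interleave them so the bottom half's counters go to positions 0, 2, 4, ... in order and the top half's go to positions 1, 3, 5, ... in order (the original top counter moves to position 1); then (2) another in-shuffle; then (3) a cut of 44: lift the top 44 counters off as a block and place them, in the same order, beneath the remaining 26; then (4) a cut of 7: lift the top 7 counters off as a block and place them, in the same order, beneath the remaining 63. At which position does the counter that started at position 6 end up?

Track the counter from position 6 forward through each operation:
  after op 1 (in-shuffle): 6 → 13
  after op 2 (in-shuffle): 13 → 27
  after op 3 (cut 44): 27 → 53
  after op 4 (cut 7): 53 → 46

46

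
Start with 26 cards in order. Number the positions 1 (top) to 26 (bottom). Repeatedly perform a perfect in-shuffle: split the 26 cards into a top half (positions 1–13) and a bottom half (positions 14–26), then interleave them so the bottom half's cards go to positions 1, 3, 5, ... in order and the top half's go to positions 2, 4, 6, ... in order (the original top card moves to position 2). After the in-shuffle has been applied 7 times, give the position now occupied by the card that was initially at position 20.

22

Track the card's position through each in-shuffle:
20 → 13 → 26 → 25 → 23 → 19 → 11 → 22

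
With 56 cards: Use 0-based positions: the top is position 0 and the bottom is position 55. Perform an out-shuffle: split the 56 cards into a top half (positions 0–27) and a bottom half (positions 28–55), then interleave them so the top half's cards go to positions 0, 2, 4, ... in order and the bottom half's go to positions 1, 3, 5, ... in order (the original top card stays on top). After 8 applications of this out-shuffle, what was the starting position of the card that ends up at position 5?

20

Work backwards from position 5, undoing one out-shuffle at a time:
5 ← 30 ← 15 ← 35 ← 45 ← 50 ← 25 ← 40 ← 20
So the card now at position 5 started at position 20.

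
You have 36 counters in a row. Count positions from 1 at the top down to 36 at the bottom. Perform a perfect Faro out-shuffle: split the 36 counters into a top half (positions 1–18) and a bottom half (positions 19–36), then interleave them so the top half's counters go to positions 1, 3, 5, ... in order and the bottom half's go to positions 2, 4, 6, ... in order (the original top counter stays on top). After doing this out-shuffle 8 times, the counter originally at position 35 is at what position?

25

Track the counter's position through each out-shuffle:
35 → 34 → 32 → 28 → 20 → 4 → 7 → 13 → 25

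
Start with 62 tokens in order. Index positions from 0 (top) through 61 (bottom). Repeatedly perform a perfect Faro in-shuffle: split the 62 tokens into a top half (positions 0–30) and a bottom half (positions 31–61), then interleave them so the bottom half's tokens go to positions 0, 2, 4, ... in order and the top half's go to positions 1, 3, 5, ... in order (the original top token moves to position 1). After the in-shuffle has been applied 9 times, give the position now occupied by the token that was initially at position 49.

Track the token's position through each in-shuffle:
49 → 36 → 10 → 21 → 43 → 24 → 49 → 36 → 10 → 21

21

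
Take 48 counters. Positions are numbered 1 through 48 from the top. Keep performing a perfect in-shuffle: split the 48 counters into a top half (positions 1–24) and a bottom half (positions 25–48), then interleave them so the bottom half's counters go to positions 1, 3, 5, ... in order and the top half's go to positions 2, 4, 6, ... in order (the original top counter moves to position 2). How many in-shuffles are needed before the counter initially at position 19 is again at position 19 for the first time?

Follow position 19 under repeated in-shuffles:
19 → 38 → 27 → 5 → 10 → 20 → 40 → 31 → ... → 19 (length 21)
It first returns after 21 in-shuffles.

21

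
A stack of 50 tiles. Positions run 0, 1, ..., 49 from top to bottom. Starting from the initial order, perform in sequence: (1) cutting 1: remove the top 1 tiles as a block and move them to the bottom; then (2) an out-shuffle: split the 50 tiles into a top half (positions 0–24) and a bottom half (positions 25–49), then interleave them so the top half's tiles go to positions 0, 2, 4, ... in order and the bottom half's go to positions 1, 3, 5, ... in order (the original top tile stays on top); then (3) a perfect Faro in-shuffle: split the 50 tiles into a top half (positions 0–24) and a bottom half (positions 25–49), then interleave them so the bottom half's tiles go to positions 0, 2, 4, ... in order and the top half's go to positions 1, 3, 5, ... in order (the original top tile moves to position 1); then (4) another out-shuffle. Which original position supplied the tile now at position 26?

4

Undo the operations in reverse order, starting from position 26:
  undo op 4 (out-shuffle, from top half): 26 ← 13
  undo op 3 (in-shuffle, from top half): 13 ← 6
  undo op 2 (out-shuffle, from top half): 6 ← 3
  undo op 1 (cut 1): 3 ← 4
So the tile at position 26 came from original position 4.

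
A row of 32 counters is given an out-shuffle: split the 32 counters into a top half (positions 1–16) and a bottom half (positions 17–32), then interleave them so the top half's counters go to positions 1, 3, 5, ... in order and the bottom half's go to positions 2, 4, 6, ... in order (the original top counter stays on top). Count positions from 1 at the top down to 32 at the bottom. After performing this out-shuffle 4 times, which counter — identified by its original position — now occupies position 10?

Work backwards from position 10, undoing one out-shuffle at a time:
10 ← 21 ← 11 ← 6 ← 19
So the counter now at position 10 started at position 19.

19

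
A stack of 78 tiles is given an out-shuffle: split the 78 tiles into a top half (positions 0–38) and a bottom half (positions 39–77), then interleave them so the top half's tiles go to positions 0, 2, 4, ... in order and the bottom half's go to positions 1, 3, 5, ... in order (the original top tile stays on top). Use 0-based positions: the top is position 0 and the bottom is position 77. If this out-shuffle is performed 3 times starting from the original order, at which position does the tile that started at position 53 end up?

39

Track the tile's position through each out-shuffle:
53 → 29 → 58 → 39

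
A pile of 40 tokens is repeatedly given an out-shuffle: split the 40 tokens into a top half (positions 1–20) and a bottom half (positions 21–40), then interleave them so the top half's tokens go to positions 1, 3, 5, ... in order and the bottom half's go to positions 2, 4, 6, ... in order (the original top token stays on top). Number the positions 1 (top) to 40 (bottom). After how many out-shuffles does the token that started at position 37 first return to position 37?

Follow position 37 under repeated out-shuffles:
37 → 34 → 28 → 16 → 31 → 22 → 4 → 7 → 13 → 25 → 10 → 19 → 37
It first returns after 12 out-shuffles.

12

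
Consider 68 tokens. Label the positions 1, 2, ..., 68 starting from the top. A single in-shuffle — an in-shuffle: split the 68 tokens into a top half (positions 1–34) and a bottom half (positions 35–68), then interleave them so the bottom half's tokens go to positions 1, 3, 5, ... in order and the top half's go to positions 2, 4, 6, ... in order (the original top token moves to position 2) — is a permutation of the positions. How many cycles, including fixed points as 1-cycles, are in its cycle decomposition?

Trace each unvisited position around until it returns:
(1 2 4 8 16 32 ... len 22) (3 6 12 24 48 27 ... len 11) (5 10 20 40 11 22 ... len 22) (15 30 60 51 33 66 ... len 11) (23 46)
5 cycles in total.

5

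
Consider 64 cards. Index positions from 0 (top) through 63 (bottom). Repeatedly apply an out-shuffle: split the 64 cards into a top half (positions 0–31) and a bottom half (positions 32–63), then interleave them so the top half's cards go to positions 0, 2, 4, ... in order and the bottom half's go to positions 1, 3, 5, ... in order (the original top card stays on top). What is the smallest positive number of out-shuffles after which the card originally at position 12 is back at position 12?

Follow position 12 under repeated out-shuffles:
12 → 24 → 48 → 33 → 3 → 6 → 12
It first returns after 6 out-shuffles.

6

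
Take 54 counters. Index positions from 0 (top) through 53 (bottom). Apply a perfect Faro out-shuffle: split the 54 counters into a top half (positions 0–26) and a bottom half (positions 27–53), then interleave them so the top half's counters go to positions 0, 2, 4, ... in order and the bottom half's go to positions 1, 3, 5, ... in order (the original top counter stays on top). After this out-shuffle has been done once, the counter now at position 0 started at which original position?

0

Work backwards from position 0, undoing one out-shuffle at a time:
0 ← 0
So the counter now at position 0 started at position 0.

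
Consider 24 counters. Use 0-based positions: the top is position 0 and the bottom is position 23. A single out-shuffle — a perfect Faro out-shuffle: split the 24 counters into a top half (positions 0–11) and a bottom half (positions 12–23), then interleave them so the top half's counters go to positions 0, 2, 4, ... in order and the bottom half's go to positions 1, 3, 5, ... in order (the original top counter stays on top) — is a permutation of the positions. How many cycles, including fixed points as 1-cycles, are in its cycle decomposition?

4

Trace each unvisited position around until it returns:
(0) (1 2 4 8 16 9 ... len 11) (5 10 20 17 11 22 ... len 11) (23)
4 cycles in total.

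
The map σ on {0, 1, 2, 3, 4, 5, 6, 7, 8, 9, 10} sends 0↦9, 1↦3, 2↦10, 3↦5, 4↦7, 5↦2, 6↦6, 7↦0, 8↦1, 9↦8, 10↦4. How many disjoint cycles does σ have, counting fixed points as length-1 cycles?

Cycle decomposition: (0 9 8 1 3 5 2 10 4 7) (6).
2 cycles.

2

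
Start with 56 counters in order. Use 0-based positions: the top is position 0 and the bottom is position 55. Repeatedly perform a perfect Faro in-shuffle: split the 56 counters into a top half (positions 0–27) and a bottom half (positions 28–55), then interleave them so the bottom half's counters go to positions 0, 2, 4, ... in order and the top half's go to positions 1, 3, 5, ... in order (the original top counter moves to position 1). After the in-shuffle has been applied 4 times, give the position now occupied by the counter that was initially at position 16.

Track the counter's position through each in-shuffle:
16 → 33 → 10 → 21 → 43

43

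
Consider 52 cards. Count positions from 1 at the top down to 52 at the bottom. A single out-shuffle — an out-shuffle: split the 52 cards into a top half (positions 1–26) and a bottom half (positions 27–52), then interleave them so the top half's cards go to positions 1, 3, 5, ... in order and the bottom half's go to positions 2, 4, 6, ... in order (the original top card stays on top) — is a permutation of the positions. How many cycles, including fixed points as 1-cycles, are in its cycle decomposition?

Trace each unvisited position around until it returns:
(1) (2 3 5 9 17 33 14 27) (4 7 13 25 49 46 40 28) (6 11 21 41 30 8 15 29) (10 19 37 22 43 34 16 31) (12 23 45 38 24 47 42 32) (18 35) (20 39 26 51 50 48 44 36) ... plus 1 more
9 cycles in total.

9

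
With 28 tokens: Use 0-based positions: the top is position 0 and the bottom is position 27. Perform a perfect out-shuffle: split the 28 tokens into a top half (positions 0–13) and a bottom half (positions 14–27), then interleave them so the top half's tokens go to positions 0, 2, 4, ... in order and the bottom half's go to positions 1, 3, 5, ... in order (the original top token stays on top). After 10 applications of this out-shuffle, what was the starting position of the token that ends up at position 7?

10

Work backwards from position 7, undoing one out-shuffle at a time:
7 ← 17 ← 22 ← 11 ← 19 ← 23 ← 25 ← 26 ← 13 ← 20 ← 10
So the token now at position 7 started at position 10.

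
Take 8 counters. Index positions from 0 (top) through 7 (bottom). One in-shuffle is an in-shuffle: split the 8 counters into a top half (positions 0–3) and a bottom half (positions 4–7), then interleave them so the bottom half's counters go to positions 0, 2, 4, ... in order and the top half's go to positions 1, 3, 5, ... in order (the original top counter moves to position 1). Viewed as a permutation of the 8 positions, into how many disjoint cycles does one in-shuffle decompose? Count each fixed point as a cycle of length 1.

2

Trace each unvisited position around until it returns:
(0 1 3 7 6 4) (2 5)
2 cycles in total.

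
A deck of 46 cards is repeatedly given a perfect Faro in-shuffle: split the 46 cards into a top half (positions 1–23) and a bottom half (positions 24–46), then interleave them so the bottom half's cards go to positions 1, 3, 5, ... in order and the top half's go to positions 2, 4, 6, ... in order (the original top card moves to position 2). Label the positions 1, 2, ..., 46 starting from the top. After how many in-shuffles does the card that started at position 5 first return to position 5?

Follow position 5 under repeated in-shuffles:
5 → 10 → 20 → 40 → 33 → 19 → 38 → 29 → ... → 5 (length 23)
It first returns after 23 in-shuffles.

23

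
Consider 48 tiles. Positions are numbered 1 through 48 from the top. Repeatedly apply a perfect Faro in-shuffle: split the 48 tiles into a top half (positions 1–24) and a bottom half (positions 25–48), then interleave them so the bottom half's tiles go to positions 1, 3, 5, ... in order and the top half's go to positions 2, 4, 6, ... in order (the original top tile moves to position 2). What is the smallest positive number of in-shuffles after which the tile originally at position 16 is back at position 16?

Follow position 16 under repeated in-shuffles:
16 → 32 → 15 → 30 → 11 → 22 → 44 → 39 → ... → 16 (length 21)
It first returns after 21 in-shuffles.

21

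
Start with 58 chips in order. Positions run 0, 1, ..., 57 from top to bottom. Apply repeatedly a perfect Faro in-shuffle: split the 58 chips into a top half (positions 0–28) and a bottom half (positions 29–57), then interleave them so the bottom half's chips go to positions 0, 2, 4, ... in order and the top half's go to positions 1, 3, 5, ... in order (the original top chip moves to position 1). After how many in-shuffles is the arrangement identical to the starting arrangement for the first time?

58

The in-shuffle permutes the 58 positions with cycle lengths [58].
Every chip is home exactly when every cycle has completed a whole number of laps, i.e. after lcm(58) = 58 in-shuffles.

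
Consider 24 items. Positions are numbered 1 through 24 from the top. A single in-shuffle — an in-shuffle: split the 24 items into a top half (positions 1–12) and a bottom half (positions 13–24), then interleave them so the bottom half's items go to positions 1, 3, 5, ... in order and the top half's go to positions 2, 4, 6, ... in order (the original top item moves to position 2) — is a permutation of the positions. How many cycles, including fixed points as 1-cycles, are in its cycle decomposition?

Trace each unvisited position around until it returns:
(1 2 4 8 16 7 ... len 20) (5 10 20 15)
2 cycles in total.

2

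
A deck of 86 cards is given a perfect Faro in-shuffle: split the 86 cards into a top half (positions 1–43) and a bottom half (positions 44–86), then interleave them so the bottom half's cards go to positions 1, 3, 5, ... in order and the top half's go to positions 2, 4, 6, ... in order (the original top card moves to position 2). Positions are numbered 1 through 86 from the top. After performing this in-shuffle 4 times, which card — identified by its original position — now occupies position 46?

Work backwards from position 46, undoing one in-shuffle at a time:
46 ← 23 ← 55 ← 71 ← 79
So the card now at position 46 started at position 79.

79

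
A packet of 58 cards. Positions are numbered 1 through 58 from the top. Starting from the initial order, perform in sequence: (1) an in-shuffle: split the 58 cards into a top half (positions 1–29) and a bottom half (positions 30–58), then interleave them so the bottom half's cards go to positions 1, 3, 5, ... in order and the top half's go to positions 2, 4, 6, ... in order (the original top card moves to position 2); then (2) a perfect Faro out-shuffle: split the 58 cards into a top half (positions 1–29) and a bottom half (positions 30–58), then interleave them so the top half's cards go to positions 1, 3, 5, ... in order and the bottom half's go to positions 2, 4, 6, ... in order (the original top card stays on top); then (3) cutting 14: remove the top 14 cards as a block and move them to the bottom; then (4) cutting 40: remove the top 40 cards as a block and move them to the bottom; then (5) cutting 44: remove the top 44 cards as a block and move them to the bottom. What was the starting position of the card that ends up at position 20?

15

Undo the operations in reverse order, starting from position 20:
  undo op 5 (cut 44): 20 ← 6
  undo op 4 (cut 40): 6 ← 46
  undo op 3 (cut 14): 46 ← 2
  undo op 2 (out-shuffle, from bottom half): 2 ← 30
  undo op 1 (in-shuffle, from top half): 30 ← 15
So the card at position 20 came from original position 15.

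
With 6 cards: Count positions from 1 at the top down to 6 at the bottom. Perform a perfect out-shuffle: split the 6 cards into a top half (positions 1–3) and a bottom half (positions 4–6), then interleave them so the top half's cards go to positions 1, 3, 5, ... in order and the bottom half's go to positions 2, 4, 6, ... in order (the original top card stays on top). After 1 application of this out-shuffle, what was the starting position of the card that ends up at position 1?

Work backwards from position 1, undoing one out-shuffle at a time:
1 ← 1
So the card now at position 1 started at position 1.

1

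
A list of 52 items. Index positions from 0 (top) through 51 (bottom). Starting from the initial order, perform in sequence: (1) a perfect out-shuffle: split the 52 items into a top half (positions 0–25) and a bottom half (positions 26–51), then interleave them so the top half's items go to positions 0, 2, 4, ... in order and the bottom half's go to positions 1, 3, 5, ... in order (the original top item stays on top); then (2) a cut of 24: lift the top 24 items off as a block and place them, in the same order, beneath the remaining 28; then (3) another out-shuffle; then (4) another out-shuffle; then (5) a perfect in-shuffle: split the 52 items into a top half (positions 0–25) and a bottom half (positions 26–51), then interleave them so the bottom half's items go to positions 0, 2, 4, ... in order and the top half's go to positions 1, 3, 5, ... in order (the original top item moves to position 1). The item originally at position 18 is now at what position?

44

Track the item from position 18 forward through each operation:
  after op 1 (out-shuffle): 18 → 36
  after op 2 (cut 24): 36 → 12
  after op 3 (out-shuffle): 12 → 24
  after op 4 (out-shuffle): 24 → 48
  after op 5 (in-shuffle): 48 → 44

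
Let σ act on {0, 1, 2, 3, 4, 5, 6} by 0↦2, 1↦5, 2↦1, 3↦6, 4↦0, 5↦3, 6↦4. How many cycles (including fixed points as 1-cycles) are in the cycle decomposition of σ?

1

Cycle decomposition: (0 2 1 5 3 6 4).
1 cycle.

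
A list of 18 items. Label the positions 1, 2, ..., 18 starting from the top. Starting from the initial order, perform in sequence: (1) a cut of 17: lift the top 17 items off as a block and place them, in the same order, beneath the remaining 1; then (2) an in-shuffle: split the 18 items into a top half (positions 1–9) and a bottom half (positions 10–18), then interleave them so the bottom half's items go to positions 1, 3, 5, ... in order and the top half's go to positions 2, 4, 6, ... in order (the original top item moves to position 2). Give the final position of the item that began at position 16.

Track the item from position 16 forward through each operation:
  after op 1 (cut 17): 16 → 17
  after op 2 (in-shuffle): 17 → 15

15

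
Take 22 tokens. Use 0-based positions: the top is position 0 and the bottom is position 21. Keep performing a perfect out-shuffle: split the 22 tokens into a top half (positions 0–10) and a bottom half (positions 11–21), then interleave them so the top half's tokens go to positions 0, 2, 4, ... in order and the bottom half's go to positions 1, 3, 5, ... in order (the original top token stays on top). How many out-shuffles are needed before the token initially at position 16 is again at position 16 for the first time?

Follow position 16 under repeated out-shuffles:
16 → 11 → 1 → 2 → 4 → 8 → 16
It first returns after 6 out-shuffles.

6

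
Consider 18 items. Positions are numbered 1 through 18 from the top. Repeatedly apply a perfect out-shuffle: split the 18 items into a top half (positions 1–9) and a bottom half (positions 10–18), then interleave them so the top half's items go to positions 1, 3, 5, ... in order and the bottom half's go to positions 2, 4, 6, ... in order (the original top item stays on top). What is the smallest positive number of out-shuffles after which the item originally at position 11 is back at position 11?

8

Follow position 11 under repeated out-shuffles:
11 → 4 → 7 → 13 → 8 → 15 → 12 → 6 → 11
It first returns after 8 out-shuffles.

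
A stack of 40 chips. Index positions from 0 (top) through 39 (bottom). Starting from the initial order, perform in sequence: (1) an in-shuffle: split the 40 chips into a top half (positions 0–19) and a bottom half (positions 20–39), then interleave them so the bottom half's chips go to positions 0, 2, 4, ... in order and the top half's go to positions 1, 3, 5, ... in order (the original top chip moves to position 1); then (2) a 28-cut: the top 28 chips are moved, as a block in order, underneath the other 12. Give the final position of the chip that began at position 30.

Track the chip from position 30 forward through each operation:
  after op 1 (in-shuffle): 30 → 20
  after op 2 (cut 28): 20 → 32

32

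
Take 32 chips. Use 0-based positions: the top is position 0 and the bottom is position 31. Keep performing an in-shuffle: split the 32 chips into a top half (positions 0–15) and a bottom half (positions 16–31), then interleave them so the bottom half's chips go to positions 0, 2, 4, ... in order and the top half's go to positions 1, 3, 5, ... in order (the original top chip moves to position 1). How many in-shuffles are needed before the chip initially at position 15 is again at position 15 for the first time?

10

Follow position 15 under repeated in-shuffles:
15 → 31 → 30 → 28 → 24 → 16 → 0 → 1 → 3 → 7 → 15
It first returns after 10 in-shuffles.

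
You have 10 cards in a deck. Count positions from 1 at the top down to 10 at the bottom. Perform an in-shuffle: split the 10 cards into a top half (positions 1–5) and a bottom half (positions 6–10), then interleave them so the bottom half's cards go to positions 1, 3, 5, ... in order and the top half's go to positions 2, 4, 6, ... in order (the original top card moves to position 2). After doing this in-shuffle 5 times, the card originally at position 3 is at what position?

Track the card's position through each in-shuffle:
3 → 6 → 1 → 2 → 4 → 8

8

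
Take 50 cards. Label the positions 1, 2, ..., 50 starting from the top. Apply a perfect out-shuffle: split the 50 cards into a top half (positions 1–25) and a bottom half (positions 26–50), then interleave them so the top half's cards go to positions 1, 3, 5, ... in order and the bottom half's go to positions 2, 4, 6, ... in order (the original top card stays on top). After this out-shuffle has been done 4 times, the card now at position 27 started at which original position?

21

Work backwards from position 27, undoing one out-shuffle at a time:
27 ← 14 ← 32 ← 41 ← 21
So the card now at position 27 started at position 21.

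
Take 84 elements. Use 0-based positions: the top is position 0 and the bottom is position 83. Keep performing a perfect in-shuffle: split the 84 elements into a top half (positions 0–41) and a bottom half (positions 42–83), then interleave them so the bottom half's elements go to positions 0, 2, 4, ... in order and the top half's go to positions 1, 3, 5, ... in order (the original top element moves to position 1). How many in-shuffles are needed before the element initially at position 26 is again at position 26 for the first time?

Follow position 26 under repeated in-shuffles:
26 → 53 → 22 → 45 → 6 → 13 → 27 → 55 → 26
It first returns after 8 in-shuffles.

8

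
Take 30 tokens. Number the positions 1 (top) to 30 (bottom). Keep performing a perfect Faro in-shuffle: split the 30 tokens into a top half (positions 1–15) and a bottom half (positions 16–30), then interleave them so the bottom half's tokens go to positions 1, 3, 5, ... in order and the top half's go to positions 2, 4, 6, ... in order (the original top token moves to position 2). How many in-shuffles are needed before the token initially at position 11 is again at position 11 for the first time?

Follow position 11 under repeated in-shuffles:
11 → 22 → 13 → 26 → 21 → 11
It first returns after 5 in-shuffles.

5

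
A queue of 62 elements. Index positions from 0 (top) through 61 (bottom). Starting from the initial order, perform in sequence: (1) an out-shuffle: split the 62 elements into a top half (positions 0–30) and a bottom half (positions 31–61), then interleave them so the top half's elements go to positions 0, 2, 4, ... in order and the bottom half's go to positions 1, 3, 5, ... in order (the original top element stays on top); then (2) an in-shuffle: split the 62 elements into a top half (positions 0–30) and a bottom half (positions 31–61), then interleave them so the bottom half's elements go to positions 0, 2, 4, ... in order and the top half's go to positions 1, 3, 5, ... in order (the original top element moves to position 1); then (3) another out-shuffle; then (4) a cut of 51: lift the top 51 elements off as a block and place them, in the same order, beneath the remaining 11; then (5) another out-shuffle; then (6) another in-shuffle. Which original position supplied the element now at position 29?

Undo the operations in reverse order, starting from position 29:
  undo op 6 (in-shuffle, from top half): 29 ← 14
  undo op 5 (out-shuffle, from top half): 14 ← 7
  undo op 4 (cut 51): 7 ← 58
  undo op 3 (out-shuffle, from top half): 58 ← 29
  undo op 2 (in-shuffle, from top half): 29 ← 14
  undo op 1 (out-shuffle, from top half): 14 ← 7
So the element at position 29 came from original position 7.

7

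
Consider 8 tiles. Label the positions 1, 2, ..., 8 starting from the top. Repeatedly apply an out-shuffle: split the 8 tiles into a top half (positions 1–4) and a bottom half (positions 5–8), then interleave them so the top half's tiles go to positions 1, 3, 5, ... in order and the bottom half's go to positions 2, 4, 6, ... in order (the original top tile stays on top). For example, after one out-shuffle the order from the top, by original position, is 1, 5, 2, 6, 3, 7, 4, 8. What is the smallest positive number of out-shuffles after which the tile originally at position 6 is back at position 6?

Follow position 6 under repeated out-shuffles:
6 → 4 → 7 → 6
It first returns after 3 out-shuffles.

3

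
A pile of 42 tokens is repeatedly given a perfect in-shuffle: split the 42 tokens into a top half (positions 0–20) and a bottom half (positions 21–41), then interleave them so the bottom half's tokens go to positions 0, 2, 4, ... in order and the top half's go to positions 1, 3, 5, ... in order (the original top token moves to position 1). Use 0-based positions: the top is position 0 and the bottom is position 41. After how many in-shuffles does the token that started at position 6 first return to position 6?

14

Follow position 6 under repeated in-shuffles:
6 → 13 → 27 → 12 → 25 → 8 → 17 → 35 → 28 → 14 → 29 → 16 → 33 → 24 → 6
It first returns after 14 in-shuffles.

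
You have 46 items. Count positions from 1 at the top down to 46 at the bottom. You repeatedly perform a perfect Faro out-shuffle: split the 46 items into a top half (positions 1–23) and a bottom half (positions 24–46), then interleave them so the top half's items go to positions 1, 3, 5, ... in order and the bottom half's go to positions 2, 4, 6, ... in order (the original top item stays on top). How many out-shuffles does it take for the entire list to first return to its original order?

The out-shuffle permutes the 46 positions with cycle lengths [1, 1, 2, 4, 4, 4, 6, 12, 12].
Every item is home exactly when every cycle has completed a whole number of laps, i.e. after lcm(1, 2, 4, 6, 12) = 12 out-shuffles.

12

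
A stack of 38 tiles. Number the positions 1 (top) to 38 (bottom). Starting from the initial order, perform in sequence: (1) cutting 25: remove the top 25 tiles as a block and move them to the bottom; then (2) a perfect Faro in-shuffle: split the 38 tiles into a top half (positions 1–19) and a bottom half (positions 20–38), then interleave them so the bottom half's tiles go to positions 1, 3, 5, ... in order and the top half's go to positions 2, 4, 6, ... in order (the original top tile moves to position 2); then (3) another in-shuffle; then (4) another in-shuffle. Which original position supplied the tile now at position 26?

38

Undo the operations in reverse order, starting from position 26:
  undo op 4 (in-shuffle, from top half): 26 ← 13
  undo op 3 (in-shuffle, from bottom half): 13 ← 26
  undo op 2 (in-shuffle, from top half): 26 ← 13
  undo op 1 (cut 25): 13 ← 38
So the tile at position 26 came from original position 38.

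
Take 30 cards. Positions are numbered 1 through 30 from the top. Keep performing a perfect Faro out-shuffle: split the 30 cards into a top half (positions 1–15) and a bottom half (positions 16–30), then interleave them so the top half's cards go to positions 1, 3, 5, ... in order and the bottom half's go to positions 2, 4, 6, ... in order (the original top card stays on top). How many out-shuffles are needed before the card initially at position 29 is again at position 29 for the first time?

28

Follow position 29 under repeated out-shuffles:
29 → 28 → 26 → 22 → 14 → 27 → 24 → 18 → ... → 29 (length 28)
It first returns after 28 out-shuffles.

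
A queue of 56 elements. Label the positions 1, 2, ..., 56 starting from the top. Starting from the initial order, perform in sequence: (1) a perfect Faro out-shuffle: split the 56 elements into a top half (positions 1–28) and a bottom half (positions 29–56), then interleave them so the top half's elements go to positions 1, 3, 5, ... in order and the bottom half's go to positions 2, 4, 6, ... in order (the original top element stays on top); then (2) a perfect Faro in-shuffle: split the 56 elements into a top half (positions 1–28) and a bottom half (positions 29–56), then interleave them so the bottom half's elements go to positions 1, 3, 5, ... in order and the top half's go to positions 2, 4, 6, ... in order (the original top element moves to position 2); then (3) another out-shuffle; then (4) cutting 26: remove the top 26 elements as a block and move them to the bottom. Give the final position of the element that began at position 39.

6

Track the element from position 39 forward through each operation:
  after op 1 (out-shuffle): 39 → 22
  after op 2 (in-shuffle): 22 → 44
  after op 3 (out-shuffle): 44 → 32
  after op 4 (cut 26): 32 → 6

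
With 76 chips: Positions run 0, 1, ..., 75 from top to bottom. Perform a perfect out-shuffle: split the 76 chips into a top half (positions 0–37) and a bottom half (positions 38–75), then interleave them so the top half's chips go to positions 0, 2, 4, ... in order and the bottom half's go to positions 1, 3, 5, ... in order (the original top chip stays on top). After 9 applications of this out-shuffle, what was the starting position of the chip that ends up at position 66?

18

Work backwards from position 66, undoing one out-shuffle at a time:
66 ← 33 ← 54 ← 27 ← 51 ← 63 ← 69 ← 72 ← 36 ← 18
So the chip now at position 66 started at position 18.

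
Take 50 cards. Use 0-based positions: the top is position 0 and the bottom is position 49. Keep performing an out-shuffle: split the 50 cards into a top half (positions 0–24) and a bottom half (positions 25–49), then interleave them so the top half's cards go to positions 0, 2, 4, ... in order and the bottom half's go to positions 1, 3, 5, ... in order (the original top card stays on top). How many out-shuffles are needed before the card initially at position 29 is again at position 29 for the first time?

Follow position 29 under repeated out-shuffles:
29 → 9 → 18 → 36 → 23 → 46 → 43 → 37 → ... → 29 (length 21)
It first returns after 21 out-shuffles.

21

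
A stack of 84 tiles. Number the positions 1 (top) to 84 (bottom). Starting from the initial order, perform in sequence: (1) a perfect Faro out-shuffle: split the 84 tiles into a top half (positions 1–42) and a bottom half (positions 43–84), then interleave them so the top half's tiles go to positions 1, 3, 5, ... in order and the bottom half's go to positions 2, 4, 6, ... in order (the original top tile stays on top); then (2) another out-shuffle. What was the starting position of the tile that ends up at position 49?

Undo the operations in reverse order, starting from position 49:
  undo op 2 (out-shuffle, from top half): 49 ← 25
  undo op 1 (out-shuffle, from top half): 25 ← 13
So the tile at position 49 came from original position 13.

13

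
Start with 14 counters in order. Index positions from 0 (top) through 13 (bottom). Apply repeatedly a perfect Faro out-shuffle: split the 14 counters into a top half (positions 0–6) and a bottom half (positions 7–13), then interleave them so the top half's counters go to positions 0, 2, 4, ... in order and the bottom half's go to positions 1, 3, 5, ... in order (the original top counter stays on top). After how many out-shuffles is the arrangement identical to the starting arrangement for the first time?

The out-shuffle permutes the 14 positions with cycle lengths [1, 1, 12].
Every counter is home exactly when every cycle has completed a whole number of laps, i.e. after lcm(1, 12) = 12 out-shuffles.

12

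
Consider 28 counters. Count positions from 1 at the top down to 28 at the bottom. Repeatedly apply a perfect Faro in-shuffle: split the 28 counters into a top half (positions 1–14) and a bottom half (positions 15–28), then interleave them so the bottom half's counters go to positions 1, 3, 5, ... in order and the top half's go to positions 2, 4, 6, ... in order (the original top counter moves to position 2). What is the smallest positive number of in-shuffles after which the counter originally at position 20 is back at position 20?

28

Follow position 20 under repeated in-shuffles:
20 → 11 → 22 → 15 → 1 → 2 → 4 → 8 → ... → 20 (length 28)
It first returns after 28 in-shuffles.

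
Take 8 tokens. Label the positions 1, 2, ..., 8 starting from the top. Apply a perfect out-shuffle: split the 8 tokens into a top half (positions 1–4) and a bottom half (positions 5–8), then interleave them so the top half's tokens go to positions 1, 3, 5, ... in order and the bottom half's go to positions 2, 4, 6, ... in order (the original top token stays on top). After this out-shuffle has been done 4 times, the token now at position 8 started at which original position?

8

Work backwards from position 8, undoing one out-shuffle at a time:
8 ← 8 ← 8 ← 8 ← 8
So the token now at position 8 started at position 8.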